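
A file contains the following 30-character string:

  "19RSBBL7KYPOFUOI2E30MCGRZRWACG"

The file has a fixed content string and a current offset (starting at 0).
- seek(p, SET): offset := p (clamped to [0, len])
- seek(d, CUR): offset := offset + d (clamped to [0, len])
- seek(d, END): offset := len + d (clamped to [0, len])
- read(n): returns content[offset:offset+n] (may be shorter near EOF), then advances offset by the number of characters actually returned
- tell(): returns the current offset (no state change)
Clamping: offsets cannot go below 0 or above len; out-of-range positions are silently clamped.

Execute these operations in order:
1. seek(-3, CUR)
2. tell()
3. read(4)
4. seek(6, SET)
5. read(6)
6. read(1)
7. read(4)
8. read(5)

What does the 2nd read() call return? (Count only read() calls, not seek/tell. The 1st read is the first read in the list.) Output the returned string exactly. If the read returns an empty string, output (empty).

Answer: L7KYPO

Derivation:
After 1 (seek(-3, CUR)): offset=0
After 2 (tell()): offset=0
After 3 (read(4)): returned '19RS', offset=4
After 4 (seek(6, SET)): offset=6
After 5 (read(6)): returned 'L7KYPO', offset=12
After 6 (read(1)): returned 'F', offset=13
After 7 (read(4)): returned 'UOI2', offset=17
After 8 (read(5)): returned 'E30MC', offset=22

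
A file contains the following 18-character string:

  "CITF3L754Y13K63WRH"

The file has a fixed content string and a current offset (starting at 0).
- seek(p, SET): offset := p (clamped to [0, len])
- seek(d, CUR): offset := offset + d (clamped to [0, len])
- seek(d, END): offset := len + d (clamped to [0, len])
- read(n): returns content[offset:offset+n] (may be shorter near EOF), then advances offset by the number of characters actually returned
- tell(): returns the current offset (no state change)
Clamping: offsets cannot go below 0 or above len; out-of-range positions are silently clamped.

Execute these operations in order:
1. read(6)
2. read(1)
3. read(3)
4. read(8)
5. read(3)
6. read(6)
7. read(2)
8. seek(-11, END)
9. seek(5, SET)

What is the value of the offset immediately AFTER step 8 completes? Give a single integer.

Answer: 7

Derivation:
After 1 (read(6)): returned 'CITF3L', offset=6
After 2 (read(1)): returned '7', offset=7
After 3 (read(3)): returned '54Y', offset=10
After 4 (read(8)): returned '13K63WRH', offset=18
After 5 (read(3)): returned '', offset=18
After 6 (read(6)): returned '', offset=18
After 7 (read(2)): returned '', offset=18
After 8 (seek(-11, END)): offset=7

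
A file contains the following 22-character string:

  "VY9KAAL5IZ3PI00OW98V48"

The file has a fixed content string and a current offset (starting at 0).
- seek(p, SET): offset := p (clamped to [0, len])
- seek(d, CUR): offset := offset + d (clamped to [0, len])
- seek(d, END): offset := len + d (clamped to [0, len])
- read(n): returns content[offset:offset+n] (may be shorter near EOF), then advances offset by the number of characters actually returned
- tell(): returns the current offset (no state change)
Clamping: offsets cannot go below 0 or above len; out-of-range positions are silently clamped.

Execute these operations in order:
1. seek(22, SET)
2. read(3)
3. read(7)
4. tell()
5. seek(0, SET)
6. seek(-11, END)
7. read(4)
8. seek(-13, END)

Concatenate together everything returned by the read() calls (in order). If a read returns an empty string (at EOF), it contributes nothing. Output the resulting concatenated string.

After 1 (seek(22, SET)): offset=22
After 2 (read(3)): returned '', offset=22
After 3 (read(7)): returned '', offset=22
After 4 (tell()): offset=22
After 5 (seek(0, SET)): offset=0
After 6 (seek(-11, END)): offset=11
After 7 (read(4)): returned 'PI00', offset=15
After 8 (seek(-13, END)): offset=9

Answer: PI00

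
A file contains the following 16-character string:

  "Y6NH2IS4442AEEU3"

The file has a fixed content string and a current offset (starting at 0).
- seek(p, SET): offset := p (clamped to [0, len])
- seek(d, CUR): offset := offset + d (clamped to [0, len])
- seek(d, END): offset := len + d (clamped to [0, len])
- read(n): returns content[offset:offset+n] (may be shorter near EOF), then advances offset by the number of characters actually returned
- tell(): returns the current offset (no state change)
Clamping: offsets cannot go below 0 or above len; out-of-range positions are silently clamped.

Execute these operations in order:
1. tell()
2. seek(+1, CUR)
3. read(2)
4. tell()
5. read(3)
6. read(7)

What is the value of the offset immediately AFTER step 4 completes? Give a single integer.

After 1 (tell()): offset=0
After 2 (seek(+1, CUR)): offset=1
After 3 (read(2)): returned '6N', offset=3
After 4 (tell()): offset=3

Answer: 3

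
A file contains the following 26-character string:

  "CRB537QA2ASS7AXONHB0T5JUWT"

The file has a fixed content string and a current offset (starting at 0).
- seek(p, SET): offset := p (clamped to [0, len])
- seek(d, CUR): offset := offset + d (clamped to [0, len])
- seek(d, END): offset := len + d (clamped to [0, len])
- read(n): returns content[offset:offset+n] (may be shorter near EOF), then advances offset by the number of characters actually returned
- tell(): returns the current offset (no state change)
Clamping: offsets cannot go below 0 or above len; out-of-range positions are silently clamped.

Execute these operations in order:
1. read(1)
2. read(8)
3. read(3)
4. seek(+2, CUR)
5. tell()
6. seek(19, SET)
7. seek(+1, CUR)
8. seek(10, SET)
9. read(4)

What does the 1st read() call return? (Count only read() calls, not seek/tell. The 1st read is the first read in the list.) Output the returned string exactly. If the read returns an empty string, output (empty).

After 1 (read(1)): returned 'C', offset=1
After 2 (read(8)): returned 'RB537QA2', offset=9
After 3 (read(3)): returned 'ASS', offset=12
After 4 (seek(+2, CUR)): offset=14
After 5 (tell()): offset=14
After 6 (seek(19, SET)): offset=19
After 7 (seek(+1, CUR)): offset=20
After 8 (seek(10, SET)): offset=10
After 9 (read(4)): returned 'SS7A', offset=14

Answer: C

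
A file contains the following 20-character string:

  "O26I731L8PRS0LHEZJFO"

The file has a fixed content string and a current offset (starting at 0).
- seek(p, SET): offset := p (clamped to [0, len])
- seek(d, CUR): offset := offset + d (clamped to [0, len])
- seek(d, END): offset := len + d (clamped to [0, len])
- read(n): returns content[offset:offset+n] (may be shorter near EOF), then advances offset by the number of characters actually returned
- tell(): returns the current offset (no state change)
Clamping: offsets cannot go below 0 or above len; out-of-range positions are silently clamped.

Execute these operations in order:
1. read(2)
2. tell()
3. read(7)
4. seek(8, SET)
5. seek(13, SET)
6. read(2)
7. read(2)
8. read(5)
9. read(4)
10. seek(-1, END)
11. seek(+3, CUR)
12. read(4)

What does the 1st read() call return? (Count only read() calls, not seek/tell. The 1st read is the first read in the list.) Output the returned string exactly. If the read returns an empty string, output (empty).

After 1 (read(2)): returned 'O2', offset=2
After 2 (tell()): offset=2
After 3 (read(7)): returned '6I731L8', offset=9
After 4 (seek(8, SET)): offset=8
After 5 (seek(13, SET)): offset=13
After 6 (read(2)): returned 'LH', offset=15
After 7 (read(2)): returned 'EZ', offset=17
After 8 (read(5)): returned 'JFO', offset=20
After 9 (read(4)): returned '', offset=20
After 10 (seek(-1, END)): offset=19
After 11 (seek(+3, CUR)): offset=20
After 12 (read(4)): returned '', offset=20

Answer: O2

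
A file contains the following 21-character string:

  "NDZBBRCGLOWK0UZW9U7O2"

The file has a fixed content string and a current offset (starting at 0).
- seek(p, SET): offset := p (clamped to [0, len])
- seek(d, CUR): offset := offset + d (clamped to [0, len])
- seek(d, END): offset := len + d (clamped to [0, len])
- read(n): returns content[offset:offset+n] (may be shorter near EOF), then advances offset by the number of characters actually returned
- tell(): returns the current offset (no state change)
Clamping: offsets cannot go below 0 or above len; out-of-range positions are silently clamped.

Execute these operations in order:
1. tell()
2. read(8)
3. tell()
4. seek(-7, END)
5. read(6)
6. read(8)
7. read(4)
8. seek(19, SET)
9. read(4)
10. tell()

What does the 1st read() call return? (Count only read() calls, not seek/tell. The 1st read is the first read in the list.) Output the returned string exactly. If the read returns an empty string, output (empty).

Answer: NDZBBRCG

Derivation:
After 1 (tell()): offset=0
After 2 (read(8)): returned 'NDZBBRCG', offset=8
After 3 (tell()): offset=8
After 4 (seek(-7, END)): offset=14
After 5 (read(6)): returned 'ZW9U7O', offset=20
After 6 (read(8)): returned '2', offset=21
After 7 (read(4)): returned '', offset=21
After 8 (seek(19, SET)): offset=19
After 9 (read(4)): returned 'O2', offset=21
After 10 (tell()): offset=21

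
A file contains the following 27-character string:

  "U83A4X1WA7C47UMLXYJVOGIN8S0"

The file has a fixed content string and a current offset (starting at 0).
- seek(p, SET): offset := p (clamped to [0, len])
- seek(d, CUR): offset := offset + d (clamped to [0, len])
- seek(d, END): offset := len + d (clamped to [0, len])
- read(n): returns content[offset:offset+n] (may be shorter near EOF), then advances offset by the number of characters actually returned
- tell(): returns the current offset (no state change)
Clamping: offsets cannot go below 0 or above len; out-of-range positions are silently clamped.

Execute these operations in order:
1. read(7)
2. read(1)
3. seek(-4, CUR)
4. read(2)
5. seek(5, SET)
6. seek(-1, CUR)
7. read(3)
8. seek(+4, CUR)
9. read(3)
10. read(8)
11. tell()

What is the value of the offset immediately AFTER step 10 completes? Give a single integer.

Answer: 22

Derivation:
After 1 (read(7)): returned 'U83A4X1', offset=7
After 2 (read(1)): returned 'W', offset=8
After 3 (seek(-4, CUR)): offset=4
After 4 (read(2)): returned '4X', offset=6
After 5 (seek(5, SET)): offset=5
After 6 (seek(-1, CUR)): offset=4
After 7 (read(3)): returned '4X1', offset=7
After 8 (seek(+4, CUR)): offset=11
After 9 (read(3)): returned '47U', offset=14
After 10 (read(8)): returned 'MLXYJVOG', offset=22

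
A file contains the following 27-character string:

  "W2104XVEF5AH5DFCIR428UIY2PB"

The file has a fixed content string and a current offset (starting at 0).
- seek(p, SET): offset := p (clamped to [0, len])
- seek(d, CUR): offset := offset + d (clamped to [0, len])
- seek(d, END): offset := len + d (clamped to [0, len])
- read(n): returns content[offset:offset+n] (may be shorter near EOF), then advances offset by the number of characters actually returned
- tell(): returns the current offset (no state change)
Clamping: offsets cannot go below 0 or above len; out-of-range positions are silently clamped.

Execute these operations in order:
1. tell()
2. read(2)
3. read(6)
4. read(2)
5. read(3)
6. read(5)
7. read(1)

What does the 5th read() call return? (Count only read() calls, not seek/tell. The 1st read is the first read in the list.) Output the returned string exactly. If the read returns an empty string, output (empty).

After 1 (tell()): offset=0
After 2 (read(2)): returned 'W2', offset=2
After 3 (read(6)): returned '104XVE', offset=8
After 4 (read(2)): returned 'F5', offset=10
After 5 (read(3)): returned 'AH5', offset=13
After 6 (read(5)): returned 'DFCIR', offset=18
After 7 (read(1)): returned '4', offset=19

Answer: DFCIR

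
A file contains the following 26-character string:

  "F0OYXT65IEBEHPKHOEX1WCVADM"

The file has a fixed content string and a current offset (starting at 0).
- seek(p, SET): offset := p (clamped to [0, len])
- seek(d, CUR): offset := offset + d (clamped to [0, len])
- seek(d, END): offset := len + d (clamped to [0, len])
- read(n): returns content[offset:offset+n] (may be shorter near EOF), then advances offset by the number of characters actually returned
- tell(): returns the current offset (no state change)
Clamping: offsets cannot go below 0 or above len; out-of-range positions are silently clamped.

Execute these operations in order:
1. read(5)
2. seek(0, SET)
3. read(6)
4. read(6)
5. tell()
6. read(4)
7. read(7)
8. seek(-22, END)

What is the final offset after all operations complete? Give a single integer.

After 1 (read(5)): returned 'F0OYX', offset=5
After 2 (seek(0, SET)): offset=0
After 3 (read(6)): returned 'F0OYXT', offset=6
After 4 (read(6)): returned '65IEBE', offset=12
After 5 (tell()): offset=12
After 6 (read(4)): returned 'HPKH', offset=16
After 7 (read(7)): returned 'OEX1WCV', offset=23
After 8 (seek(-22, END)): offset=4

Answer: 4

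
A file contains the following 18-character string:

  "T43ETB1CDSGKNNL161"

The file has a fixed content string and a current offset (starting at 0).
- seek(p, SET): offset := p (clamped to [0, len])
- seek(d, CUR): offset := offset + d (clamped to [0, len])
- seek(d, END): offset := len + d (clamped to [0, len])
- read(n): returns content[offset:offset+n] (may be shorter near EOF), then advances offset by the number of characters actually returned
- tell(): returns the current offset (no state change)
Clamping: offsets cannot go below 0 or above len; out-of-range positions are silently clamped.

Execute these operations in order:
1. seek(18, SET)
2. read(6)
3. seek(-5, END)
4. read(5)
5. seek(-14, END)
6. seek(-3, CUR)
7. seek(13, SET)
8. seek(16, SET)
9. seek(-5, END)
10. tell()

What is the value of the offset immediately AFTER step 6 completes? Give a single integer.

After 1 (seek(18, SET)): offset=18
After 2 (read(6)): returned '', offset=18
After 3 (seek(-5, END)): offset=13
After 4 (read(5)): returned 'NL161', offset=18
After 5 (seek(-14, END)): offset=4
After 6 (seek(-3, CUR)): offset=1

Answer: 1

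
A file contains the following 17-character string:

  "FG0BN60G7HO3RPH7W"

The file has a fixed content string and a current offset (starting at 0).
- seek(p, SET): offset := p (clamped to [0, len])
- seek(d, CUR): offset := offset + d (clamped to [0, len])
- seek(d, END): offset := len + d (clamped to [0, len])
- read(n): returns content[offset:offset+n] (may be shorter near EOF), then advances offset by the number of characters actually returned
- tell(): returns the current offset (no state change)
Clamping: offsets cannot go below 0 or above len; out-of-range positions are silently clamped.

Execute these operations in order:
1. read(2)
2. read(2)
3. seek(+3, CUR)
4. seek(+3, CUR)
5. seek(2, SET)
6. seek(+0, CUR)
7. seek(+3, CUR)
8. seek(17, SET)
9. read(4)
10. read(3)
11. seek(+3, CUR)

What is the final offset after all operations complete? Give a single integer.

Answer: 17

Derivation:
After 1 (read(2)): returned 'FG', offset=2
After 2 (read(2)): returned '0B', offset=4
After 3 (seek(+3, CUR)): offset=7
After 4 (seek(+3, CUR)): offset=10
After 5 (seek(2, SET)): offset=2
After 6 (seek(+0, CUR)): offset=2
After 7 (seek(+3, CUR)): offset=5
After 8 (seek(17, SET)): offset=17
After 9 (read(4)): returned '', offset=17
After 10 (read(3)): returned '', offset=17
After 11 (seek(+3, CUR)): offset=17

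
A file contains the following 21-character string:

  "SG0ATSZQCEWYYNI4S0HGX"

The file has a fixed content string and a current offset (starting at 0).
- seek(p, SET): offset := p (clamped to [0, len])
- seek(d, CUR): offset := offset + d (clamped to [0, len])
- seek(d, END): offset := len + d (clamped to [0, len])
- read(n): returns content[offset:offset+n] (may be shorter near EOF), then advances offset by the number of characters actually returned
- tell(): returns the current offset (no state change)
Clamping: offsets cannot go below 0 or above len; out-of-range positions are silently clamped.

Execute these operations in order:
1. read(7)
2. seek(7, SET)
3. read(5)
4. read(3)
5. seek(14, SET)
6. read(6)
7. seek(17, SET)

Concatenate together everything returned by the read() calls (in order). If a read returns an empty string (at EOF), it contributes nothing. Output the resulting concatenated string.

After 1 (read(7)): returned 'SG0ATSZ', offset=7
After 2 (seek(7, SET)): offset=7
After 3 (read(5)): returned 'QCEWY', offset=12
After 4 (read(3)): returned 'YNI', offset=15
After 5 (seek(14, SET)): offset=14
After 6 (read(6)): returned 'I4S0HG', offset=20
After 7 (seek(17, SET)): offset=17

Answer: SG0ATSZQCEWYYNII4S0HG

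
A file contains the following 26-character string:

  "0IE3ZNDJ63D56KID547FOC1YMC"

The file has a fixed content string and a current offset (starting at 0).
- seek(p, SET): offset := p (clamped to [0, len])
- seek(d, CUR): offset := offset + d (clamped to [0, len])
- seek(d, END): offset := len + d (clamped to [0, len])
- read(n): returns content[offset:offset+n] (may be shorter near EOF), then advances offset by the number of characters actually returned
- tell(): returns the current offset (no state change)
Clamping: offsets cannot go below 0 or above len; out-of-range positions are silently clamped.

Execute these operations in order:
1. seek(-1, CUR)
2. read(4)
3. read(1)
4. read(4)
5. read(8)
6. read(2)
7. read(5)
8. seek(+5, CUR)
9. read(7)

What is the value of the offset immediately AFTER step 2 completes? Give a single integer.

Answer: 4

Derivation:
After 1 (seek(-1, CUR)): offset=0
After 2 (read(4)): returned '0IE3', offset=4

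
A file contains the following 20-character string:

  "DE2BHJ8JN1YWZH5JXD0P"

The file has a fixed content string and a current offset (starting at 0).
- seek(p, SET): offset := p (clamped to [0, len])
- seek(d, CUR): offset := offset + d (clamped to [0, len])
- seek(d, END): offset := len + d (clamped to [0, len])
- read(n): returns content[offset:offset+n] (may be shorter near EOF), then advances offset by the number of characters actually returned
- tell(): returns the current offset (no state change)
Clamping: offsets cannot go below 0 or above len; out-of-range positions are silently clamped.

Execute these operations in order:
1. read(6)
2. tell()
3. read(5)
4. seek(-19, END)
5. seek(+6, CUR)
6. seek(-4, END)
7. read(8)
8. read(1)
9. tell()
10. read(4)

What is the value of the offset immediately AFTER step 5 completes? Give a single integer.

Answer: 7

Derivation:
After 1 (read(6)): returned 'DE2BHJ', offset=6
After 2 (tell()): offset=6
After 3 (read(5)): returned '8JN1Y', offset=11
After 4 (seek(-19, END)): offset=1
After 5 (seek(+6, CUR)): offset=7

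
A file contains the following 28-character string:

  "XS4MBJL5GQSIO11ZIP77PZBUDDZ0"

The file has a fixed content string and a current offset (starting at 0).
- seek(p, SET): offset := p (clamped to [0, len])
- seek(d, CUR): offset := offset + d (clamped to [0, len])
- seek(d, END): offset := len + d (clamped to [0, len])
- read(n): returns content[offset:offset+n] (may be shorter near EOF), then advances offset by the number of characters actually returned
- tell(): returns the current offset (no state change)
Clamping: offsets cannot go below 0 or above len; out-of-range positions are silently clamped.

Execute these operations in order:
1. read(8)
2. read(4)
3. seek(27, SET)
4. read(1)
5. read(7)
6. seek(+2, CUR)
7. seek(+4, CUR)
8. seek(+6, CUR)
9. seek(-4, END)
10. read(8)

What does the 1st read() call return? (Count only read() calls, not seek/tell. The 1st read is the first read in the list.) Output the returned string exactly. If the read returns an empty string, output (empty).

After 1 (read(8)): returned 'XS4MBJL5', offset=8
After 2 (read(4)): returned 'GQSI', offset=12
After 3 (seek(27, SET)): offset=27
After 4 (read(1)): returned '0', offset=28
After 5 (read(7)): returned '', offset=28
After 6 (seek(+2, CUR)): offset=28
After 7 (seek(+4, CUR)): offset=28
After 8 (seek(+6, CUR)): offset=28
After 9 (seek(-4, END)): offset=24
After 10 (read(8)): returned 'DDZ0', offset=28

Answer: XS4MBJL5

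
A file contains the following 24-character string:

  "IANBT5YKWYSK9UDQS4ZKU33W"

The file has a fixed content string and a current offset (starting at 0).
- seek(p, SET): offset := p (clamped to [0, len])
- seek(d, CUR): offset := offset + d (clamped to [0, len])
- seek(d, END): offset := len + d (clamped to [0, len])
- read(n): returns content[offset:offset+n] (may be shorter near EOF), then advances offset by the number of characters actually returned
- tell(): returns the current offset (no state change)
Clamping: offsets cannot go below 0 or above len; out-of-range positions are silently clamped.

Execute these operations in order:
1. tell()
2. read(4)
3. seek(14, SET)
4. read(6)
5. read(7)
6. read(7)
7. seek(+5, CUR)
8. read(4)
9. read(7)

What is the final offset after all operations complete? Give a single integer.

Answer: 24

Derivation:
After 1 (tell()): offset=0
After 2 (read(4)): returned 'IANB', offset=4
After 3 (seek(14, SET)): offset=14
After 4 (read(6)): returned 'DQS4ZK', offset=20
After 5 (read(7)): returned 'U33W', offset=24
After 6 (read(7)): returned '', offset=24
After 7 (seek(+5, CUR)): offset=24
After 8 (read(4)): returned '', offset=24
After 9 (read(7)): returned '', offset=24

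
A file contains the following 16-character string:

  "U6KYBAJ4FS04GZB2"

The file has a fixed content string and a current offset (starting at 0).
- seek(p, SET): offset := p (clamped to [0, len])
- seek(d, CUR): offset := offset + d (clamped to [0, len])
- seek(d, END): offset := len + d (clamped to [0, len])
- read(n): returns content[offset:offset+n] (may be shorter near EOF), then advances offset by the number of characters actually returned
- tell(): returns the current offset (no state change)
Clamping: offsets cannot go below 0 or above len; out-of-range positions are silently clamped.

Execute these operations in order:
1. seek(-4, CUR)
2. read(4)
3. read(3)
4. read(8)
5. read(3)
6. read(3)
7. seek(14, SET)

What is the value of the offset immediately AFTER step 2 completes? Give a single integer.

After 1 (seek(-4, CUR)): offset=0
After 2 (read(4)): returned 'U6KY', offset=4

Answer: 4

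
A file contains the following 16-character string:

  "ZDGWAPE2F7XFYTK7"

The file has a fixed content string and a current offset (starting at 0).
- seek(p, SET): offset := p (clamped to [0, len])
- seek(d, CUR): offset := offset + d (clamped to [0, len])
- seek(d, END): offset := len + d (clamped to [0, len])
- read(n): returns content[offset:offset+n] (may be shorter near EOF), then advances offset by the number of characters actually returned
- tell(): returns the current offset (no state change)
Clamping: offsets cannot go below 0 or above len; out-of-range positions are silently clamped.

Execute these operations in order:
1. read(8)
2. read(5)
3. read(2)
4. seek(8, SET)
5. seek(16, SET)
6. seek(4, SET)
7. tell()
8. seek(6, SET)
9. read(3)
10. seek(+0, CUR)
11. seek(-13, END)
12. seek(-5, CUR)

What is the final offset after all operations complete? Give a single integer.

Answer: 0

Derivation:
After 1 (read(8)): returned 'ZDGWAPE2', offset=8
After 2 (read(5)): returned 'F7XFY', offset=13
After 3 (read(2)): returned 'TK', offset=15
After 4 (seek(8, SET)): offset=8
After 5 (seek(16, SET)): offset=16
After 6 (seek(4, SET)): offset=4
After 7 (tell()): offset=4
After 8 (seek(6, SET)): offset=6
After 9 (read(3)): returned 'E2F', offset=9
After 10 (seek(+0, CUR)): offset=9
After 11 (seek(-13, END)): offset=3
After 12 (seek(-5, CUR)): offset=0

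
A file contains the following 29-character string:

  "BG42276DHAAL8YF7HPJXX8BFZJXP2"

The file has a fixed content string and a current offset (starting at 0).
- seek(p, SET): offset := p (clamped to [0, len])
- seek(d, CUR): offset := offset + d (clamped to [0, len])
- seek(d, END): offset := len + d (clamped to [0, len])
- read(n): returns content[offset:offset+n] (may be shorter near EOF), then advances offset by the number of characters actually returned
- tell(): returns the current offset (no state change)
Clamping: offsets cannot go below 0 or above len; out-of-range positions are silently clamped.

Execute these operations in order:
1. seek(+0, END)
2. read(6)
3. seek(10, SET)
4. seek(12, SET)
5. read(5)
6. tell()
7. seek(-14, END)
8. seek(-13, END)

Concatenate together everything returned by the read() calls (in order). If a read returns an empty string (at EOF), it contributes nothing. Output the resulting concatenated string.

Answer: 8YF7H

Derivation:
After 1 (seek(+0, END)): offset=29
After 2 (read(6)): returned '', offset=29
After 3 (seek(10, SET)): offset=10
After 4 (seek(12, SET)): offset=12
After 5 (read(5)): returned '8YF7H', offset=17
After 6 (tell()): offset=17
After 7 (seek(-14, END)): offset=15
After 8 (seek(-13, END)): offset=16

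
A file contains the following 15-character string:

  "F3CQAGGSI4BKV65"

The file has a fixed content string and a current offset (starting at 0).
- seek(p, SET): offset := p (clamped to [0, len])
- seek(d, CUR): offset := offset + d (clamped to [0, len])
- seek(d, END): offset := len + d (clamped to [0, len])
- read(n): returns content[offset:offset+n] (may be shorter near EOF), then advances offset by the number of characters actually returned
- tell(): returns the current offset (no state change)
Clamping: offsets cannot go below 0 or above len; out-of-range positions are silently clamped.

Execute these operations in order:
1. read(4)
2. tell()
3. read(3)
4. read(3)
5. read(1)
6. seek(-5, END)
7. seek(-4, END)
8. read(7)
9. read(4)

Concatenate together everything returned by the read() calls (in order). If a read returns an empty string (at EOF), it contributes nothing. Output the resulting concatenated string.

After 1 (read(4)): returned 'F3CQ', offset=4
After 2 (tell()): offset=4
After 3 (read(3)): returned 'AGG', offset=7
After 4 (read(3)): returned 'SI4', offset=10
After 5 (read(1)): returned 'B', offset=11
After 6 (seek(-5, END)): offset=10
After 7 (seek(-4, END)): offset=11
After 8 (read(7)): returned 'KV65', offset=15
After 9 (read(4)): returned '', offset=15

Answer: F3CQAGGSI4BKV65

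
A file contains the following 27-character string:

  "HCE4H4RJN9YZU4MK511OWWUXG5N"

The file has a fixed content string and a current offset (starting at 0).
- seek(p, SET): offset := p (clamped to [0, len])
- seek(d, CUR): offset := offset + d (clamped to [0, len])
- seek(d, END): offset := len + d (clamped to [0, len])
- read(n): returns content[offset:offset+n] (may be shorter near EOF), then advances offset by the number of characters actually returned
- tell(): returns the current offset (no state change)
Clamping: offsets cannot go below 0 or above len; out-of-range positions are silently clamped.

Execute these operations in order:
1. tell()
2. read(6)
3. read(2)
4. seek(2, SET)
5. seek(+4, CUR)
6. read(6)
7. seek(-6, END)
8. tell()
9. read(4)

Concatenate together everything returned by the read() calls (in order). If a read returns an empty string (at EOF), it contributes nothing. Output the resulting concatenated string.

Answer: HCE4H4RJRJN9YZWUXG

Derivation:
After 1 (tell()): offset=0
After 2 (read(6)): returned 'HCE4H4', offset=6
After 3 (read(2)): returned 'RJ', offset=8
After 4 (seek(2, SET)): offset=2
After 5 (seek(+4, CUR)): offset=6
After 6 (read(6)): returned 'RJN9YZ', offset=12
After 7 (seek(-6, END)): offset=21
After 8 (tell()): offset=21
After 9 (read(4)): returned 'WUXG', offset=25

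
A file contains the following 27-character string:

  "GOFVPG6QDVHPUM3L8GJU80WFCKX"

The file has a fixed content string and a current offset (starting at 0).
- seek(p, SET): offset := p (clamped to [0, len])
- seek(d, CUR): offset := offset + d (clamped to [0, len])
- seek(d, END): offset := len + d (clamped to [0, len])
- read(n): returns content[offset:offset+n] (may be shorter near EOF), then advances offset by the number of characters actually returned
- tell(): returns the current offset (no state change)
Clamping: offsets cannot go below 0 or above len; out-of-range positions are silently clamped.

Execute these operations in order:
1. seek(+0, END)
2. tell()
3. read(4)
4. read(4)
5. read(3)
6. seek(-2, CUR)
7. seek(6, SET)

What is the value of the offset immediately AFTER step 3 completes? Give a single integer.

After 1 (seek(+0, END)): offset=27
After 2 (tell()): offset=27
After 3 (read(4)): returned '', offset=27

Answer: 27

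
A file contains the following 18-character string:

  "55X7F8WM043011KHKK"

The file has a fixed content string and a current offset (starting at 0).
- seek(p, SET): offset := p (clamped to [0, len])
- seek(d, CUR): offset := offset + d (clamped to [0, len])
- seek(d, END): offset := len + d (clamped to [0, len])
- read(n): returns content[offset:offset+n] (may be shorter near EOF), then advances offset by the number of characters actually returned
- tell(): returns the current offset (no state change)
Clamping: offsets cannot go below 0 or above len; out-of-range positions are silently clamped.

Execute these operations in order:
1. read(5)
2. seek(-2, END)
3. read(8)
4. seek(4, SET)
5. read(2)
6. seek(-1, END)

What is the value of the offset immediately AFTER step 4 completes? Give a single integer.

Answer: 4

Derivation:
After 1 (read(5)): returned '55X7F', offset=5
After 2 (seek(-2, END)): offset=16
After 3 (read(8)): returned 'KK', offset=18
After 4 (seek(4, SET)): offset=4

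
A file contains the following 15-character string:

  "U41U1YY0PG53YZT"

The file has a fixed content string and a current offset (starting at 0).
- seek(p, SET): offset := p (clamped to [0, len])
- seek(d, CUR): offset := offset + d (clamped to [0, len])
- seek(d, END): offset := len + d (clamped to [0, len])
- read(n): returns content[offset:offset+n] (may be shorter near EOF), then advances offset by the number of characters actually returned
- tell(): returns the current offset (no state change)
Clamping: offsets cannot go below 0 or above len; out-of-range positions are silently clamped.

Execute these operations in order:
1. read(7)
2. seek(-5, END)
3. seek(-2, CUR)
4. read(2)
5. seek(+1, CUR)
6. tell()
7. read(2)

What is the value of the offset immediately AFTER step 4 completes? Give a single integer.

After 1 (read(7)): returned 'U41U1YY', offset=7
After 2 (seek(-5, END)): offset=10
After 3 (seek(-2, CUR)): offset=8
After 4 (read(2)): returned 'PG', offset=10

Answer: 10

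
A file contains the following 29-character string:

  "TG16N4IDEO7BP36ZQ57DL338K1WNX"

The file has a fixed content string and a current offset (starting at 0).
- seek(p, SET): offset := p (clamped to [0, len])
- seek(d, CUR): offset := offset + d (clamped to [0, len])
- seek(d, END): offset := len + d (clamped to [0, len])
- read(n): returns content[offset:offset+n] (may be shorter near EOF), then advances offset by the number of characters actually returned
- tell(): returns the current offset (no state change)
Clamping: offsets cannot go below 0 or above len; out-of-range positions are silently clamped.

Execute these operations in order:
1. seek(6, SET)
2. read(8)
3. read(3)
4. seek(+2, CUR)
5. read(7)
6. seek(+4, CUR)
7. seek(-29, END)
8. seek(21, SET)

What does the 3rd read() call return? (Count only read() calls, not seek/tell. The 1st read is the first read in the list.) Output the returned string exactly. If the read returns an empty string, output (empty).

After 1 (seek(6, SET)): offset=6
After 2 (read(8)): returned 'IDEO7BP3', offset=14
After 3 (read(3)): returned '6ZQ', offset=17
After 4 (seek(+2, CUR)): offset=19
After 5 (read(7)): returned 'DL338K1', offset=26
After 6 (seek(+4, CUR)): offset=29
After 7 (seek(-29, END)): offset=0
After 8 (seek(21, SET)): offset=21

Answer: DL338K1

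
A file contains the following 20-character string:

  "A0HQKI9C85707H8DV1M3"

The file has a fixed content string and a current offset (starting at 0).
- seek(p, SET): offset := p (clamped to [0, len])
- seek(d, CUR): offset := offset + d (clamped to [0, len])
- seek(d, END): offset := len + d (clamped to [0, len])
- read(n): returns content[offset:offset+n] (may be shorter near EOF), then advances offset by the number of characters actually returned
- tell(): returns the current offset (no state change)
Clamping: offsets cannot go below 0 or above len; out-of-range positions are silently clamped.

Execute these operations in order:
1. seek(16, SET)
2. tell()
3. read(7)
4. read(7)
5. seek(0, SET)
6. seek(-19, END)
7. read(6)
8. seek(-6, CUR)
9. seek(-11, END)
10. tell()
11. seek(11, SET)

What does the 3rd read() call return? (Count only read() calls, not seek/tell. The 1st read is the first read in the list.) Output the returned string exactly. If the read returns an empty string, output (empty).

After 1 (seek(16, SET)): offset=16
After 2 (tell()): offset=16
After 3 (read(7)): returned 'V1M3', offset=20
After 4 (read(7)): returned '', offset=20
After 5 (seek(0, SET)): offset=0
After 6 (seek(-19, END)): offset=1
After 7 (read(6)): returned '0HQKI9', offset=7
After 8 (seek(-6, CUR)): offset=1
After 9 (seek(-11, END)): offset=9
After 10 (tell()): offset=9
After 11 (seek(11, SET)): offset=11

Answer: 0HQKI9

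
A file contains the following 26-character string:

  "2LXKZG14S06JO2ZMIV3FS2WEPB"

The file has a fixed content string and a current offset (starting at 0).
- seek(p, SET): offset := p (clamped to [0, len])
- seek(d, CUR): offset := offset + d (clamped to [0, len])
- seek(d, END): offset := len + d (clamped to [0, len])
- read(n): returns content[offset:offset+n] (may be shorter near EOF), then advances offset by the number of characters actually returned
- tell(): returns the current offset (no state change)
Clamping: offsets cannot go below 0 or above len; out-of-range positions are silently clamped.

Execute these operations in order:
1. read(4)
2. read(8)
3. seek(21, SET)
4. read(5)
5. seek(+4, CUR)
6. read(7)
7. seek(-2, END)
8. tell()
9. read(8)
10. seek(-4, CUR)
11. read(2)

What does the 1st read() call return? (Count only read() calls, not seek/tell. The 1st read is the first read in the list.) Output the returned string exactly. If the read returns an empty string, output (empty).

After 1 (read(4)): returned '2LXK', offset=4
After 2 (read(8)): returned 'ZG14S06J', offset=12
After 3 (seek(21, SET)): offset=21
After 4 (read(5)): returned '2WEPB', offset=26
After 5 (seek(+4, CUR)): offset=26
After 6 (read(7)): returned '', offset=26
After 7 (seek(-2, END)): offset=24
After 8 (tell()): offset=24
After 9 (read(8)): returned 'PB', offset=26
After 10 (seek(-4, CUR)): offset=22
After 11 (read(2)): returned 'WE', offset=24

Answer: 2LXK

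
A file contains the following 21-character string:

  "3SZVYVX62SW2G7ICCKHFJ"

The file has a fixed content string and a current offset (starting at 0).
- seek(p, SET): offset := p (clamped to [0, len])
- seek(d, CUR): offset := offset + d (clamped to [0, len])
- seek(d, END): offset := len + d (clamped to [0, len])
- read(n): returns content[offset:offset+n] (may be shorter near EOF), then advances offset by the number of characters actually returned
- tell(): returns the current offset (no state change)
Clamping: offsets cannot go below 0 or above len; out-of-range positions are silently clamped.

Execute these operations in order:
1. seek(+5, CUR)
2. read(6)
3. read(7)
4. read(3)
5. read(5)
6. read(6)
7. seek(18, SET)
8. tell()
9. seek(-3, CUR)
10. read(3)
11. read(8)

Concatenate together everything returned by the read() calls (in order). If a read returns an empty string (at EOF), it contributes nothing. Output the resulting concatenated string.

Answer: VX62SW2G7ICCKHFJCCKHFJ

Derivation:
After 1 (seek(+5, CUR)): offset=5
After 2 (read(6)): returned 'VX62SW', offset=11
After 3 (read(7)): returned '2G7ICCK', offset=18
After 4 (read(3)): returned 'HFJ', offset=21
After 5 (read(5)): returned '', offset=21
After 6 (read(6)): returned '', offset=21
After 7 (seek(18, SET)): offset=18
After 8 (tell()): offset=18
After 9 (seek(-3, CUR)): offset=15
After 10 (read(3)): returned 'CCK', offset=18
After 11 (read(8)): returned 'HFJ', offset=21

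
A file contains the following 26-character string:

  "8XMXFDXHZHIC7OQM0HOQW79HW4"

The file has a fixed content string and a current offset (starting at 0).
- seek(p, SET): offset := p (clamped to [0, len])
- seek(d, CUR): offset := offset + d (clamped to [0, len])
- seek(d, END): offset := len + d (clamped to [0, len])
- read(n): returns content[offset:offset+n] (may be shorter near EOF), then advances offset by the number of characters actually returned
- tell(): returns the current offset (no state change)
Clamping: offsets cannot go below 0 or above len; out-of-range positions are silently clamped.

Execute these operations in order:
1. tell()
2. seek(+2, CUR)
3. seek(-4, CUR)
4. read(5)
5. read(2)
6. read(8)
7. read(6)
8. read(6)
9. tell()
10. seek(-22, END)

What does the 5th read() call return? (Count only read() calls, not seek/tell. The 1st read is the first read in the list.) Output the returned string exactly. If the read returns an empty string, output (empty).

Answer: 79HW4

Derivation:
After 1 (tell()): offset=0
After 2 (seek(+2, CUR)): offset=2
After 3 (seek(-4, CUR)): offset=0
After 4 (read(5)): returned '8XMXF', offset=5
After 5 (read(2)): returned 'DX', offset=7
After 6 (read(8)): returned 'HZHIC7OQ', offset=15
After 7 (read(6)): returned 'M0HOQW', offset=21
After 8 (read(6)): returned '79HW4', offset=26
After 9 (tell()): offset=26
After 10 (seek(-22, END)): offset=4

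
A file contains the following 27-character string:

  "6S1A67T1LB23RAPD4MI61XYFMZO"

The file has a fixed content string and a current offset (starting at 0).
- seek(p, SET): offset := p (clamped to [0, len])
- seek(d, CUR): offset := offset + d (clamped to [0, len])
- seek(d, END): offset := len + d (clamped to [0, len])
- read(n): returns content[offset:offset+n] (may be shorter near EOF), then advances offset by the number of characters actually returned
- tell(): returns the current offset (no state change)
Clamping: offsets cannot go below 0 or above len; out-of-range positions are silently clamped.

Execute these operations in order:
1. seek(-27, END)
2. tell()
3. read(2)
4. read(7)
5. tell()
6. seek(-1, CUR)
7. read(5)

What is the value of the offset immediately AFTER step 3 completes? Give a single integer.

Answer: 2

Derivation:
After 1 (seek(-27, END)): offset=0
After 2 (tell()): offset=0
After 3 (read(2)): returned '6S', offset=2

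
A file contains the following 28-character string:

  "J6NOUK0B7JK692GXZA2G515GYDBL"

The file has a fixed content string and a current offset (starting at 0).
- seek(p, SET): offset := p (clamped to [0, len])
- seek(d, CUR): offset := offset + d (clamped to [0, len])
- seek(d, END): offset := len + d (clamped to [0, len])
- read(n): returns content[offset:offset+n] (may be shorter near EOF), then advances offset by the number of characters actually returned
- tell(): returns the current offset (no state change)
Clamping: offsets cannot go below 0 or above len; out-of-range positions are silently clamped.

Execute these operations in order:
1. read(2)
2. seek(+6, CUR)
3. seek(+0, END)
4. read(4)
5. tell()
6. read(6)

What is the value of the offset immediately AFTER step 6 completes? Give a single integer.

After 1 (read(2)): returned 'J6', offset=2
After 2 (seek(+6, CUR)): offset=8
After 3 (seek(+0, END)): offset=28
After 4 (read(4)): returned '', offset=28
After 5 (tell()): offset=28
After 6 (read(6)): returned '', offset=28

Answer: 28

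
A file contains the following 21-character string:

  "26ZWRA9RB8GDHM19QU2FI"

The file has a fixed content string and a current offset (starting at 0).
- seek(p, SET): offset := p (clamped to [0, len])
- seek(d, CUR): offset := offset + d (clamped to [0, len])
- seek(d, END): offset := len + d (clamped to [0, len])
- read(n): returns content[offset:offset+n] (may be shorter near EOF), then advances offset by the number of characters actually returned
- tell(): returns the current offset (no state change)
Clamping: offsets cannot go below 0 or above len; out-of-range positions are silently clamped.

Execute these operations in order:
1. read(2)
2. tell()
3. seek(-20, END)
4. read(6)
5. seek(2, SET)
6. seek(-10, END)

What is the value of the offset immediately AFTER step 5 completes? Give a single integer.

Answer: 2

Derivation:
After 1 (read(2)): returned '26', offset=2
After 2 (tell()): offset=2
After 3 (seek(-20, END)): offset=1
After 4 (read(6)): returned '6ZWRA9', offset=7
After 5 (seek(2, SET)): offset=2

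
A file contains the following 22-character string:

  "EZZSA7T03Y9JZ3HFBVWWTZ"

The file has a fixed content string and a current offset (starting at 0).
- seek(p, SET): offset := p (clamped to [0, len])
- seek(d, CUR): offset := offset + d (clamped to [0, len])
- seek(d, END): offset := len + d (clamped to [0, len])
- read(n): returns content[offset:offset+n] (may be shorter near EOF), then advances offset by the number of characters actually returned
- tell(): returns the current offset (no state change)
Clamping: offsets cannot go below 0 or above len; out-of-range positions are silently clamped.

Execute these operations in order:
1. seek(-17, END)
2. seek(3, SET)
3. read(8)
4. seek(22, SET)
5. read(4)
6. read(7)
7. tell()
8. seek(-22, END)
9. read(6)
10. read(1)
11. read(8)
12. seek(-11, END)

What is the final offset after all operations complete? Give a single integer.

Answer: 11

Derivation:
After 1 (seek(-17, END)): offset=5
After 2 (seek(3, SET)): offset=3
After 3 (read(8)): returned 'SA7T03Y9', offset=11
After 4 (seek(22, SET)): offset=22
After 5 (read(4)): returned '', offset=22
After 6 (read(7)): returned '', offset=22
After 7 (tell()): offset=22
After 8 (seek(-22, END)): offset=0
After 9 (read(6)): returned 'EZZSA7', offset=6
After 10 (read(1)): returned 'T', offset=7
After 11 (read(8)): returned '03Y9JZ3H', offset=15
After 12 (seek(-11, END)): offset=11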